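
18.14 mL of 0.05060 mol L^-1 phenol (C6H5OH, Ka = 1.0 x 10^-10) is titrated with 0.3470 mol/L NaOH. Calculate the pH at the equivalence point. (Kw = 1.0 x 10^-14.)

11.32

n(C6H5OH) = 0.05060 x 0.01814 = 0.0009179 mol; V(NaOH) at equivalence = 0.0009179/0.3470 = 0.002645 L.
At equivalence all the acid is converted to C6H5O-; total volume = 0.01814 + 0.002645 = 0.02079 L, so [C6H5O-] = 0.0009179/0.02079 = 0.04416 M.
Kb = Kw/Ka = 1.0e-14 / 1.0 x 10^-10 = 0.000100.
[OH^-] = sqrt(Kb x [C6H5O-]) = sqrt(0.000100 x 0.04416) = 0.00210 M.
pOH = 2.68, so pH = 14.00 - 2.68 = 11.32.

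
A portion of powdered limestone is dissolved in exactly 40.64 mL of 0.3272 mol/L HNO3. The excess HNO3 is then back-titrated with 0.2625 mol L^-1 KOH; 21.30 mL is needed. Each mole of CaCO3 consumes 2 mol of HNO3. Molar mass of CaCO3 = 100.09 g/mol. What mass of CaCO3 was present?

0.386 g

Total n(HNO3) added = 0.3272 x 0.04064 = 0.01330 mol.
n(KOH) used = 0.2625 x 0.02130 = 0.005591 mol, which equals the excess n(HNO3).
So n(HNO3) consumed by the sample = 0.01330 - 0.005591 = 0.007706 mol.
n(CaCO3) = 0.007706 / 2 = 0.003853 mol.
mass = 0.003853 mol x 100.09 g/mol = 0.386 g.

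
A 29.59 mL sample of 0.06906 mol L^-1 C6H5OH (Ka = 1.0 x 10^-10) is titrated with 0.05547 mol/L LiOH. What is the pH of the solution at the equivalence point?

n(C6H5OH) = 0.06906 x 0.02959 = 0.002043 mol; V(LiOH) at equivalence = 0.002043/0.05547 = 0.03684 L.
At equivalence all the acid is converted to C6H5O-; total volume = 0.02959 + 0.03684 = 0.06643 L, so [C6H5O-] = 0.002043/0.06643 = 0.03076 M.
Kb = Kw/Ka = 1.0e-14 / 1.0 x 10^-10 = 0.000100.
[OH^-] = sqrt(Kb x [C6H5O-]) = sqrt(0.000100 x 0.03076) = 0.00175 M.
pOH = 2.76, so pH = 14.00 - 2.76 = 11.24.

11.24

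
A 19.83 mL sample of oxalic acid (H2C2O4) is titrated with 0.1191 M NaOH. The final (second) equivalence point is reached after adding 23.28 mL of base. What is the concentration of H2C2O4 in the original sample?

n(NaOH) = 0.1191 x 0.02328 = 0.002773 mol.
At the final (second) equivalence point, 2 mol OH^- react per mol H2C2O4, so n(H2C2O4) = 0.002773 / 2 = 0.001386 mol.
[H2C2O4] = 0.001386 / 0.01983 L = 0.0699 M.

0.0699 M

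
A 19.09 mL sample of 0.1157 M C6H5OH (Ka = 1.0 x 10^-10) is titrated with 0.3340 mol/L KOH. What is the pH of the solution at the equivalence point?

n(C6H5OH) = 0.1157 x 0.01909 = 0.002209 mol; V(KOH) at equivalence = 0.002209/0.3340 = 0.006613 L.
At equivalence all the acid is converted to C6H5O-; total volume = 0.01909 + 0.006613 = 0.02570 L, so [C6H5O-] = 0.002209/0.02570 = 0.08593 M.
Kb = Kw/Ka = 1.0e-14 / 1.0 x 10^-10 = 0.000100.
[OH^-] = sqrt(Kb x [C6H5O-]) = sqrt(0.000100 x 0.08593) = 0.00293 M.
pOH = 2.53, so pH = 14.00 - 2.53 = 11.47.

11.47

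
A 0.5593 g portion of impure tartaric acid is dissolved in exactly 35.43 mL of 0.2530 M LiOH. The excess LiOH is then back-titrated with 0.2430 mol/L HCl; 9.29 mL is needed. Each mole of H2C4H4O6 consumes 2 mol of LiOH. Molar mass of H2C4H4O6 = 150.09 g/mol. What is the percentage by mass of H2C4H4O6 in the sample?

90.0%

Total n(LiOH) added = 0.2530 x 0.03543 = 0.008964 mol.
n(HCl) used = 0.2430 x 0.009290 = 0.002257 mol, which equals the excess n(LiOH).
So n(LiOH) consumed by the sample = 0.008964 - 0.002257 = 0.006706 mol.
n(H2C4H4O6) = 0.006706 / 2 = 0.003353 mol.
mass H2C4H4O6 = 0.003353 x 150.09 = 0.5033 g, so %H2C4H4O6 = 0.5033/0.5593 x 100 = 90.0%.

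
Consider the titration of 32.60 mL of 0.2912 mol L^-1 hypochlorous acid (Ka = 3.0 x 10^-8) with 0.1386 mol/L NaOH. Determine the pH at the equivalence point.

n(HClO) = 0.2912 x 0.03260 = 0.009493 mol; V(NaOH) at equivalence = 0.009493/0.1386 = 0.06849 L.
At equivalence all the acid is converted to ClO-; total volume = 0.03260 + 0.06849 = 0.1011 L, so [ClO-] = 0.009493/0.1011 = 0.09390 M.
Kb = Kw/Ka = 1.0e-14 / 3.0 x 10^-8 = 3.33e-7.
[OH^-] = sqrt(Kb x [ClO-]) = sqrt(3.33e-7 x 0.09390) = 0.000177 M.
pOH = 3.75, so pH = 14.00 - 3.75 = 10.25.

10.25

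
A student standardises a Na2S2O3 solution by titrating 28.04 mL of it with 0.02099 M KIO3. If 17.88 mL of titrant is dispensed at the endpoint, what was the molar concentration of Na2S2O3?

0.0803 M

n(KIO3) = 0.02099 x 0.01788 = 0.0003753 mol.
From the balanced equation, 1 mol KIO3 reacts with 6 mol Na2S2O3, so n(Na2S2O3) = 0.0003753 x 6/1 = 0.002252 mol.
[Na2S2O3] = 0.002252 / 0.02804 L = 0.0803 M.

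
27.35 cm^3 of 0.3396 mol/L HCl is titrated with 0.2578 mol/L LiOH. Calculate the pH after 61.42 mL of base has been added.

12.87

n(acid) = 0.3396 x 0.02735 = 0.009288 mol; n(LiOH) added = 0.2578 x 0.06142 = 0.01583 mol.
Base is in excess by 0.01583 - 0.009288 = 0.006546 mol in a total volume of 0.08877 L.
[OH^-] = 0.006546/0.08877 = 0.07374 M, so pOH = 1.13 and pH = 14.00 - 1.13 = 12.87.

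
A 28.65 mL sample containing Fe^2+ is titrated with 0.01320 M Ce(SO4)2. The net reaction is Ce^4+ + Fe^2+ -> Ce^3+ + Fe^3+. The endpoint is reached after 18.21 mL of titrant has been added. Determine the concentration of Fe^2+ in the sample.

0.00839 M

n(Ce(SO4)2) = 0.01320 x 0.01821 = 0.0002404 mol.
From the balanced equation, 1 mol Ce(SO4)2 reacts with 1 mol Fe^2+, so n(Fe^2+) = 0.0002404 x 1/1 = 0.0002404 mol.
[Fe^2+] = 0.0002404 / 0.02865 L = 0.00839 M.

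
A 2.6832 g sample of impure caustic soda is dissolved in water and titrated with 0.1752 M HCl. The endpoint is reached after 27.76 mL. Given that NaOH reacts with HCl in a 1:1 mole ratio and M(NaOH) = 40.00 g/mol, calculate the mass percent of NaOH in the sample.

n(HCl) = 0.1752 x 0.02776 = 0.004864 mol.
n(NaOH) = 0.004864 / 1 = 0.004864 mol.
mass of NaOH = 0.004864 x 40.00 = 0.1945 g.
% purity = 0.1945 / 2.6832 x 100 = 7.25%.

7.25%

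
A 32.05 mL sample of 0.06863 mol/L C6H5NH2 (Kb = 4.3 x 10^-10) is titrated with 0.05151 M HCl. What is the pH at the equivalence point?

3.08

n(C6H5NH2) = 0.06863 x 0.03205 = 0.002200 mol; V(HCl) at equivalence = 0.002200/0.05151 = 0.04270 L.
At equivalence the base is fully converted to C6H5NH3+; total volume = 0.07475 L, so [C6H5NH3+] = 0.002200/0.07475 = 0.02943 M.
Ka(C6H5NH3+) = Kw/Kb = 1.0e-14 / 4.3 x 10^-10 = 2.33e-5.
[H^+] = sqrt(Ka x [C6H5NH3+]) = sqrt(2.33e-5 x 0.02943) = 0.000827 M.
pH = -log(0.000827) = 3.08.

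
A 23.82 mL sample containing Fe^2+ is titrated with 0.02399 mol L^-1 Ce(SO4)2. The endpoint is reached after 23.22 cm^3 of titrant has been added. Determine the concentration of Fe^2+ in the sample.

0.0234 M

n(Ce(SO4)2) = 0.02399 x 0.02322 = 0.0005570 mol.
From the balanced equation, 1 mol Ce(SO4)2 reacts with 1 mol Fe^2+, so n(Fe^2+) = 0.0005570 x 1/1 = 0.0005570 mol.
[Fe^2+] = 0.0005570 / 0.02382 L = 0.0234 M.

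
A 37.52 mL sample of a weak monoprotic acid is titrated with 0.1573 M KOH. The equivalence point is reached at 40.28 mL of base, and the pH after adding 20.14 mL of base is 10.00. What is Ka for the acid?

1.0 x 10^-10

20.14 mL is half of the equivalence volume, so this is the half-equivalence point where [HA] = [A^-].
At half-equivalence pH = pKa, so pKa = 10.00.
Ka = 10^(-10.00) = 1.0 x 10^-10.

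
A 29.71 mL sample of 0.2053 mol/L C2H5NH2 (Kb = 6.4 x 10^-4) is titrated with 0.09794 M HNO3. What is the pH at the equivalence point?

5.99

n(C2H5NH2) = 0.2053 x 0.02971 = 0.006099 mol; V(HNO3) at equivalence = 0.006099/0.09794 = 0.06228 L.
At equivalence the base is fully converted to C2H5NH3+; total volume = 0.09199 L, so [C2H5NH3+] = 0.006099/0.09199 = 0.06631 M.
Ka(C2H5NH3+) = Kw/Kb = 1.0e-14 / 6.4 x 10^-4 = 1.56e-11.
[H^+] = sqrt(Ka x [C2H5NH3+]) = sqrt(1.56e-11 x 0.06631) = 1.02e-6 M.
pH = -log(1.02e-6) = 5.99.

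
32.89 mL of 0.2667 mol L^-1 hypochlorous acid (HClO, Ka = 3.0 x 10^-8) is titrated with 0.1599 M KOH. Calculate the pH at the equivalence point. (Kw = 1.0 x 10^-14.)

n(HClO) = 0.2667 x 0.03289 = 0.008772 mol; V(KOH) at equivalence = 0.008772/0.1599 = 0.05486 L.
At equivalence all the acid is converted to ClO-; total volume = 0.03289 + 0.05486 = 0.08775 L, so [ClO-] = 0.008772/0.08775 = 0.09997 M.
Kb = Kw/Ka = 1.0e-14 / 3.0 x 10^-8 = 3.33e-7.
[OH^-] = sqrt(Kb x [ClO-]) = sqrt(3.33e-7 x 0.09997) = 0.000183 M.
pOH = 3.74, so pH = 14.00 - 3.74 = 10.26.

10.26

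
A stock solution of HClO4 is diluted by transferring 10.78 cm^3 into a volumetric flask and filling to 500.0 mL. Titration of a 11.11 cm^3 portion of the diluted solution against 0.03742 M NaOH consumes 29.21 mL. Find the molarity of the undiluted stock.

n(NaOH) = 0.03742 x 0.02921 = 0.001093 mol.
n(HClO4) in the aliquot = 0.001093 mol.
[diluted HClO4] = 0.001093 / 0.01111 = 0.09838 M.
Dilution factor = 500.0/10.78 = 46.38, so [stock] = 0.09838 x 46.38 = 4.56 M.

4.56 M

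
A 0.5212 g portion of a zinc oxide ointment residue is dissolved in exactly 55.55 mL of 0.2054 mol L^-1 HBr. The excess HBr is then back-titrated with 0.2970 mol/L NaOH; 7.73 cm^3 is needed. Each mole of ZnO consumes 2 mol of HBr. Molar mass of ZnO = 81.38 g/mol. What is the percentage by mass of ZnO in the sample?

Total n(HBr) added = 0.2054 x 0.05555 = 0.01141 mol.
n(NaOH) used = 0.2970 x 0.007730 = 0.002296 mol, which equals the excess n(HBr).
So n(HBr) consumed by the sample = 0.01141 - 0.002296 = 0.009114 mol.
n(ZnO) = 0.009114 / 2 = 0.004557 mol.
mass ZnO = 0.004557 x 81.38 = 0.3709 g, so %ZnO = 0.3709/0.5212 x 100 = 71.2%.

71.2%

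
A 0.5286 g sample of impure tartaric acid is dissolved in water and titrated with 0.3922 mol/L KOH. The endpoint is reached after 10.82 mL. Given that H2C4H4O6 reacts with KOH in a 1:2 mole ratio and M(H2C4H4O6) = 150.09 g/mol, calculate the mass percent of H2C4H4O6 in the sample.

60.2%

n(KOH) = 0.3922 x 0.01082 = 0.004244 mol.
n(H2C4H4O6) = 0.004244 / 2 = 0.002122 mol.
mass of H2C4H4O6 = 0.002122 x 150.09 = 0.3185 g.
% purity = 0.3185 / 0.5286 x 100 = 60.2%.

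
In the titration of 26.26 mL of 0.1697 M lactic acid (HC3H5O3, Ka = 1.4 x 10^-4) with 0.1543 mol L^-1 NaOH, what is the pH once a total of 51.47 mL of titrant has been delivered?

n(acid) = 0.1697 x 0.02626 = 0.004456 mol; n(NaOH) added = 0.1543 x 0.05147 = 0.007942 mol.
Base is in excess by 0.007942 - 0.004456 = 0.003485 mol in a total volume of 0.07773 L.
[OH^-] = 0.003485/0.07773 = 0.04484 M, so pOH = 1.35 and pH = 14.00 - 1.35 = 12.65.

12.65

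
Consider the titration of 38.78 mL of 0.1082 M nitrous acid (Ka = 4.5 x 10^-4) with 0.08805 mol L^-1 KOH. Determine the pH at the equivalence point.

n(HNO2) = 0.1082 x 0.03878 = 0.004196 mol; V(KOH) at equivalence = 0.004196/0.08805 = 0.04765 L.
At equivalence all the acid is converted to NO2-; total volume = 0.03878 + 0.04765 = 0.08643 L, so [NO2-] = 0.004196/0.08643 = 0.04855 M.
Kb = Kw/Ka = 1.0e-14 / 4.5 x 10^-4 = 2.22e-11.
[OH^-] = sqrt(Kb x [NO2-]) = sqrt(2.22e-11 x 0.04855) = 1.04e-6 M.
pOH = 5.98, so pH = 14.00 - 5.98 = 8.02.

8.02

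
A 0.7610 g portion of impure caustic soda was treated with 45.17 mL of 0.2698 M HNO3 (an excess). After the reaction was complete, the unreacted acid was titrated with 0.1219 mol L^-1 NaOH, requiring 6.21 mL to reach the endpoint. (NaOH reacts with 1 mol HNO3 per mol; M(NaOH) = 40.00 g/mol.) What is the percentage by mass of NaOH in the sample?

60.1%

Total n(HNO3) added = 0.2698 x 0.04517 = 0.01219 mol.
n(NaOH) used = 0.1219 x 0.006210 = 0.0007570 mol, which equals the excess n(HNO3).
So n(HNO3) consumed by the sample = 0.01219 - 0.0007570 = 0.01143 mol.
n(NaOH) = 0.01143 / 1 = 0.01143 mol.
mass NaOH = 0.01143 x 40.00 = 0.4572 g, so %NaOH = 0.4572/0.7610 x 100 = 60.1%.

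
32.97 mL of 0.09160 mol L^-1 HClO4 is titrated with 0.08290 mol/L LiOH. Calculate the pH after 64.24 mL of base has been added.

n(acid) = 0.09160 x 0.03297 = 0.003020 mol; n(LiOH) added = 0.08290 x 0.06424 = 0.005325 mol.
Base is in excess by 0.005325 - 0.003020 = 0.002305 mol in a total volume of 0.09721 L.
[OH^-] = 0.002305/0.09721 = 0.02372 M, so pOH = 1.62 and pH = 14.00 - 1.62 = 12.38.

12.38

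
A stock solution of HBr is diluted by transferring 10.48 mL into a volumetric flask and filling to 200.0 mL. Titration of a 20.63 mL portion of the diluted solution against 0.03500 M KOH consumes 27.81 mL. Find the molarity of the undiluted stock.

n(KOH) = 0.03500 x 0.02781 = 0.0009733 mol.
n(HBr) in the aliquot = 0.0009733 mol.
[diluted HBr] = 0.0009733 / 0.02063 = 0.04718 M.
Dilution factor = 200.0/10.48 = 19.08, so [stock] = 0.04718 x 19.08 = 0.900 M.

0.900 M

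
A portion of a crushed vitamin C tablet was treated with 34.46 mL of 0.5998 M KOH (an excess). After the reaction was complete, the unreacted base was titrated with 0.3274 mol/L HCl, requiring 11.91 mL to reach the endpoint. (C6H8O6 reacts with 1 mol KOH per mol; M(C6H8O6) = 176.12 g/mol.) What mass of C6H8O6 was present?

Total n(KOH) added = 0.5998 x 0.03446 = 0.02067 mol.
n(HCl) used = 0.3274 x 0.01191 = 0.003899 mol, which equals the excess n(KOH).
So n(KOH) consumed by the sample = 0.02067 - 0.003899 = 0.01677 mol.
n(C6H8O6) = 0.01677 / 1 = 0.01677 mol.
mass = 0.01677 mol x 176.12 g/mol = 2.95 g.

2.95 g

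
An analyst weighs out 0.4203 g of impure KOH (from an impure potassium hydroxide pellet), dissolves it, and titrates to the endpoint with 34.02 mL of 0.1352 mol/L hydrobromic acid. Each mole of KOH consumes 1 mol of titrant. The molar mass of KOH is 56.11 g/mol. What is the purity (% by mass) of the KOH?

61.4%

n(HBr) = 0.1352 x 0.03402 = 0.004600 mol.
n(KOH) = 0.004600 / 1 = 0.004600 mol.
mass of KOH = 0.004600 x 56.11 = 0.2581 g.
% purity = 0.2581 / 0.4203 x 100 = 61.4%.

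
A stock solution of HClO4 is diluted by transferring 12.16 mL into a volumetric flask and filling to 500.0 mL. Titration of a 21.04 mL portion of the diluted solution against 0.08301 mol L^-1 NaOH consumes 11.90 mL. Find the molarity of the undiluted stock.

1.93 M

n(NaOH) = 0.08301 x 0.01190 = 0.0009878 mol.
n(HClO4) in the aliquot = 0.0009878 mol.
[diluted HClO4] = 0.0009878 / 0.02104 = 0.04695 M.
Dilution factor = 500.0/12.16 = 41.12, so [stock] = 0.04695 x 41.12 = 1.93 M.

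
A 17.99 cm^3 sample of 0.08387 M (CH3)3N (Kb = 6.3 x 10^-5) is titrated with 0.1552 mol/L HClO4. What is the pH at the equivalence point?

5.53

n((CH3)3N) = 0.08387 x 0.01799 = 0.001509 mol; V(HClO4) at equivalence = 0.001509/0.1552 = 0.009722 L.
At equivalence the base is fully converted to (CH3)3NH+; total volume = 0.02771 L, so [(CH3)3NH+] = 0.001509/0.02771 = 0.05445 M.
Ka((CH3)3NH+) = Kw/Kb = 1.0e-14 / 6.3 x 10^-5 = 1.59e-10.
[H^+] = sqrt(Ka x [(CH3)3NH+]) = sqrt(1.59e-10 x 0.05445) = 2.94e-6 M.
pH = -log(2.94e-6) = 5.53.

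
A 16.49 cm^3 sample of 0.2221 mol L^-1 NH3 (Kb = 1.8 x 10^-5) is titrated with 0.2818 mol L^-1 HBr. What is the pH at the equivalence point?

5.08

n(NH3) = 0.2221 x 0.01649 = 0.003662 mol; V(HBr) at equivalence = 0.003662/0.2818 = 0.01300 L.
At equivalence the base is fully converted to NH4+; total volume = 0.02949 L, so [NH4+] = 0.003662/0.02949 = 0.1242 M.
Ka(NH4+) = Kw/Kb = 1.0e-14 / 1.8 x 10^-5 = 5.56e-10.
[H^+] = sqrt(Ka x [NH4+]) = sqrt(5.56e-10 x 0.1242) = 8.31e-6 M.
pH = -log(8.31e-6) = 5.08.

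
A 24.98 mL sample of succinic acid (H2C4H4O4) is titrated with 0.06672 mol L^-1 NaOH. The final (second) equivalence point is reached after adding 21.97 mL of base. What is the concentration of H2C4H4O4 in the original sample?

n(NaOH) = 0.06672 x 0.02197 = 0.001466 mol.
At the final (second) equivalence point, 2 mol OH^- react per mol H2C4H4O4, so n(H2C4H4O4) = 0.001466 / 2 = 0.0007329 mol.
[H2C4H4O4] = 0.0007329 / 0.02498 L = 0.0293 M.

0.0293 M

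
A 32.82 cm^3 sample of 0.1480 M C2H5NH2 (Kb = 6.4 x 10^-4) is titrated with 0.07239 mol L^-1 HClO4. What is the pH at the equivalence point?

n(C2H5NH2) = 0.1480 x 0.03282 = 0.004857 mol; V(HClO4) at equivalence = 0.004857/0.07239 = 0.06710 L.
At equivalence the base is fully converted to C2H5NH3+; total volume = 0.09992 L, so [C2H5NH3+] = 0.004857/0.09992 = 0.04861 M.
Ka(C2H5NH3+) = Kw/Kb = 1.0e-14 / 6.4 x 10^-4 = 1.56e-11.
[H^+] = sqrt(Ka x [C2H5NH3+]) = sqrt(1.56e-11 x 0.04861) = 8.72e-7 M.
pH = -log(8.72e-7) = 6.06.

6.06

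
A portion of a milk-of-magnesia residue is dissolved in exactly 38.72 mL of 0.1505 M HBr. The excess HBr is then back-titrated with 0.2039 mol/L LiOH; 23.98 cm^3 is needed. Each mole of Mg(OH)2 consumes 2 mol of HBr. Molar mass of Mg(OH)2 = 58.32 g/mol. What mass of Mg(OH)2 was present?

0.0273 g

Total n(HBr) added = 0.1505 x 0.03872 = 0.005827 mol.
n(LiOH) used = 0.2039 x 0.02398 = 0.004890 mol, which equals the excess n(HBr).
So n(HBr) consumed by the sample = 0.005827 - 0.004890 = 0.0009378 mol.
n(Mg(OH)2) = 0.0009378 / 2 = 0.0004689 mol.
mass = 0.0004689 mol x 58.32 g/mol = 0.0273 g.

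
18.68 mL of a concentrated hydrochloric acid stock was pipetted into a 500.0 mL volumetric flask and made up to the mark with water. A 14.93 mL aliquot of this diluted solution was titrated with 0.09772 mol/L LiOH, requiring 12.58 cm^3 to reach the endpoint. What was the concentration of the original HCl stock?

2.20 M

n(LiOH) = 0.09772 x 0.01258 = 0.001229 mol.
n(HCl) in the aliquot = 0.001229 mol.
[diluted HCl] = 0.001229 / 0.01493 = 0.08234 M.
Dilution factor = 500.0/18.68 = 26.77, so [stock] = 0.08234 x 26.77 = 2.20 M.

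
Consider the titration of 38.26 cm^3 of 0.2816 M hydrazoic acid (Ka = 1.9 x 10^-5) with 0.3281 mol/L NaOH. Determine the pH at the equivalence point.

8.95

n(HN3) = 0.2816 x 0.03826 = 0.01077 mol; V(NaOH) at equivalence = 0.01077/0.3281 = 0.03284 L.
At equivalence all the acid is converted to N3-; total volume = 0.03826 + 0.03284 = 0.07110 L, so [N3-] = 0.01077/0.07110 = 0.1515 M.
Kb = Kw/Ka = 1.0e-14 / 1.9 x 10^-5 = 5.26e-10.
[OH^-] = sqrt(Kb x [N3-]) = sqrt(5.26e-10 x 0.1515) = 8.93e-6 M.
pOH = 5.05, so pH = 14.00 - 5.05 = 8.95.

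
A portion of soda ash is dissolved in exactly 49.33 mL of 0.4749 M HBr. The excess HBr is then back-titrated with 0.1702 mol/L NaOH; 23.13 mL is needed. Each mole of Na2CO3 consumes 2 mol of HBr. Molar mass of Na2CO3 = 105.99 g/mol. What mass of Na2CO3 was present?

Total n(HBr) added = 0.4749 x 0.04933 = 0.02343 mol.
n(NaOH) used = 0.1702 x 0.02313 = 0.003937 mol, which equals the excess n(HBr).
So n(HBr) consumed by the sample = 0.02343 - 0.003937 = 0.01949 mol.
n(Na2CO3) = 0.01949 / 2 = 0.009745 mol.
mass = 0.009745 mol x 105.99 g/mol = 1.03 g.

1.03 g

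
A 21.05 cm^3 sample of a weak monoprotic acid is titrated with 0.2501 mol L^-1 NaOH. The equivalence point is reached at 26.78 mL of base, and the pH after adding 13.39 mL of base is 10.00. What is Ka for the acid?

1.0 x 10^-10

13.39 mL is half of the equivalence volume, so this is the half-equivalence point where [HA] = [A^-].
At half-equivalence pH = pKa, so pKa = 10.00.
Ka = 10^(-10.00) = 1.0 x 10^-10.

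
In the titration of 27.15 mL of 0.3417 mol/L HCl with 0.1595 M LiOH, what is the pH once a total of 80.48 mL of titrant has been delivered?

12.52

n(acid) = 0.3417 x 0.02715 = 0.009277 mol; n(LiOH) added = 0.1595 x 0.08048 = 0.01284 mol.
Base is in excess by 0.01284 - 0.009277 = 0.003559 mol in a total volume of 0.1076 L.
[OH^-] = 0.003559/0.1076 = 0.03307 M, so pOH = 1.48 and pH = 14.00 - 1.48 = 12.52.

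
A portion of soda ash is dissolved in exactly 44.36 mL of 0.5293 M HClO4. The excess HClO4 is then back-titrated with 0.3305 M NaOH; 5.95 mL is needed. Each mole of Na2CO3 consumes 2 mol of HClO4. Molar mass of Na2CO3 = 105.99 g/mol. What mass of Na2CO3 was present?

1.14 g

Total n(HClO4) added = 0.5293 x 0.04436 = 0.02348 mol.
n(NaOH) used = 0.3305 x 0.005950 = 0.001966 mol, which equals the excess n(HClO4).
So n(HClO4) consumed by the sample = 0.02348 - 0.001966 = 0.02151 mol.
n(Na2CO3) = 0.02151 / 2 = 0.01076 mol.
mass = 0.01076 mol x 105.99 g/mol = 1.14 g.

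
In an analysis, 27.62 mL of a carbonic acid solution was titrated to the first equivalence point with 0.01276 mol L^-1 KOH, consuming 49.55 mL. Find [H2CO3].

n(KOH) = 0.01276 x 0.04955 = 0.0006323 mol.
At the first equivalence point, 1 mol OH^- react per mol H2CO3, so n(H2CO3) = 0.0006323 / 1 = 0.0006323 mol.
[H2CO3] = 0.0006323 / 0.02762 L = 0.0229 M.

0.0229 M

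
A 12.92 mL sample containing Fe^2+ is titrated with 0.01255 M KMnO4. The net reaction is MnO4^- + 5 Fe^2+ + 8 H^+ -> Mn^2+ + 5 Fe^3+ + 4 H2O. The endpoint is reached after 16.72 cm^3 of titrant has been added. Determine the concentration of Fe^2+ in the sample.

0.0812 M

n(KMnO4) = 0.01255 x 0.01672 = 0.0002098 mol.
From the balanced equation, 1 mol KMnO4 reacts with 5 mol Fe^2+, so n(Fe^2+) = 0.0002098 x 5/1 = 0.001049 mol.
[Fe^2+] = 0.001049 / 0.01292 L = 0.0812 M.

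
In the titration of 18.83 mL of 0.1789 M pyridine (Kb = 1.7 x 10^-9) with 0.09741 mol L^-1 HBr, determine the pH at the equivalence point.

n(C5H5N) = 0.1789 x 0.01883 = 0.003369 mol; V(HBr) at equivalence = 0.003369/0.09741 = 0.03458 L.
At equivalence the base is fully converted to C5H5NH+; total volume = 0.05341 L, so [C5H5NH+] = 0.003369/0.05341 = 0.06307 M.
Ka(C5H5NH+) = Kw/Kb = 1.0e-14 / 1.7 x 10^-9 = 5.88e-6.
[H^+] = sqrt(Ka x [C5H5NH+]) = sqrt(5.88e-6 x 0.06307) = 0.000609 M.
pH = -log(0.000609) = 3.22.

3.22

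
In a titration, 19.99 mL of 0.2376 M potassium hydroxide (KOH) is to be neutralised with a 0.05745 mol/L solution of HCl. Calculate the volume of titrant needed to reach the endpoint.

n(KOH) = 0.2376 mol/L x 0.01999 L = 0.004750 mol.
At equivalence n(HCl) = n(KOH) = 0.004750 mol.
V(HCl) = 0.004750 / 0.05745 = 0.08267 L = 82.7 mL.

82.7 mL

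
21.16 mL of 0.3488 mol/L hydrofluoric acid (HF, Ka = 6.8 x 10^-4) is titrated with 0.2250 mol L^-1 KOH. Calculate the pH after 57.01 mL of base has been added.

n(acid) = 0.3488 x 0.02116 = 0.007381 mol; n(KOH) added = 0.2250 x 0.05701 = 0.01283 mol.
Base is in excess by 0.01283 - 0.007381 = 0.005447 mol in a total volume of 0.07817 L.
[OH^-] = 0.005447/0.07817 = 0.06968 M, so pOH = 1.16 and pH = 14.00 - 1.16 = 12.84.

12.84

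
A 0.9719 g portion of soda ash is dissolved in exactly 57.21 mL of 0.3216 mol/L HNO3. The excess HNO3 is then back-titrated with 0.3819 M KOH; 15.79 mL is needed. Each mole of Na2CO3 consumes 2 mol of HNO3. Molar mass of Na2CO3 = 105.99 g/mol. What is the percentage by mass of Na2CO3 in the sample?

67.4%

Total n(HNO3) added = 0.3216 x 0.05721 = 0.01840 mol.
n(KOH) used = 0.3819 x 0.01579 = 0.006030 mol, which equals the excess n(HNO3).
So n(HNO3) consumed by the sample = 0.01840 - 0.006030 = 0.01237 mol.
n(Na2CO3) = 0.01237 / 2 = 0.006184 mol.
mass Na2CO3 = 0.006184 x 105.99 = 0.6555 g, so %Na2CO3 = 0.6555/0.9719 x 100 = 67.4%.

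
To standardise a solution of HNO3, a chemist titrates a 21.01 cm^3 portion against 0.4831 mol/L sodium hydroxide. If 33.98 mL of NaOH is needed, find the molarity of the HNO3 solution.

0.781 M

n(NaOH) delivered = 0.4831 x 0.03398 = 0.01642 mol.
For a 1:1 reaction, n(HNO3) = 0.01642 mol.
[HNO3] = 0.01642 mol / 0.02101 L = 0.781 M.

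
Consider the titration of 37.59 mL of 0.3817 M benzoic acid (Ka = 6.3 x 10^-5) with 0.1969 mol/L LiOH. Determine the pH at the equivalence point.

8.66

n(C6H5COOH) = 0.3817 x 0.03759 = 0.01435 mol; V(LiOH) at equivalence = 0.01435/0.1969 = 0.07287 L.
At equivalence all the acid is converted to C6H5COO-; total volume = 0.03759 + 0.07287 = 0.1105 L, so [C6H5COO-] = 0.01435/0.1105 = 0.1299 M.
Kb = Kw/Ka = 1.0e-14 / 6.3 x 10^-5 = 1.59e-10.
[OH^-] = sqrt(Kb x [C6H5COO-]) = sqrt(1.59e-10 x 0.1299) = 4.54e-6 M.
pOH = 5.34, so pH = 14.00 - 5.34 = 8.66.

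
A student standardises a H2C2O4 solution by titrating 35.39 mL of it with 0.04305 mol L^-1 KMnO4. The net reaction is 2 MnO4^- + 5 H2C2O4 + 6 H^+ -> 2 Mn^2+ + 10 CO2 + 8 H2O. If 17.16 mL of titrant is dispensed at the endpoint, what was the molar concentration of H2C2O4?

n(KMnO4) = 0.04305 x 0.01716 = 0.0007387 mol.
From the balanced equation, 2 mol KMnO4 reacts with 5 mol H2C2O4, so n(H2C2O4) = 0.0007387 x 5/2 = 0.001847 mol.
[H2C2O4] = 0.001847 / 0.03539 L = 0.0522 M.

0.0522 M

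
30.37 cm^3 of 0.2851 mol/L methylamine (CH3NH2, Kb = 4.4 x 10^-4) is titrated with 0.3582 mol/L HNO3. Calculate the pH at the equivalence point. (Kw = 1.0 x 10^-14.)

n(CH3NH2) = 0.2851 x 0.03037 = 0.008658 mol; V(HNO3) at equivalence = 0.008658/0.3582 = 0.02417 L.
At equivalence the base is fully converted to CH3NH3+; total volume = 0.05454 L, so [CH3NH3+] = 0.008658/0.05454 = 0.1587 M.
Ka(CH3NH3+) = Kw/Kb = 1.0e-14 / 4.4 x 10^-4 = 2.27e-11.
[H^+] = sqrt(Ka x [CH3NH3+]) = sqrt(2.27e-11 x 0.1587) = 1.90e-6 M.
pH = -log(1.90e-6) = 5.72.

5.72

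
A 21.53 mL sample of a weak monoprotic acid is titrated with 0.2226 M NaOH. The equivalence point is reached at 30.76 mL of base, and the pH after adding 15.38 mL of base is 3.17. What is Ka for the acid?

15.38 mL is half of the equivalence volume, so this is the half-equivalence point where [HA] = [A^-].
At half-equivalence pH = pKa, so pKa = 3.17.
Ka = 10^(-3.17) = 6.8 x 10^-4.

6.8 x 10^-4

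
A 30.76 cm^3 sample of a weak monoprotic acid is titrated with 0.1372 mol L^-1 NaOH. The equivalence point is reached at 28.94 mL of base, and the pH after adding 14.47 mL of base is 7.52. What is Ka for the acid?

3.0 x 10^-8

14.47 mL is half of the equivalence volume, so this is the half-equivalence point where [HA] = [A^-].
At half-equivalence pH = pKa, so pKa = 7.52.
Ka = 10^(-7.52) = 3.0 x 10^-8.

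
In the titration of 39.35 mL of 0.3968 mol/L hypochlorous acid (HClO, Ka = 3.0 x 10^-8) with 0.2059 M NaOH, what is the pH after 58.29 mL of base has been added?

Initial n(HClO) = 0.3968 x 0.03935 = 0.01561 mol.
n(NaOH) added = 0.2059 x 0.05829 = 0.01200 mol, converting that many moles of HClO to ClO-.
Remaining n(HClO) = 0.003612 mol; n(ClO-) = 0.01200 mol.
By Henderson-Hasselbalch, pH = pKa + log([A^-]/[HA]) = 7.52 + log(0.01200/0.003612) = 7.52 + (+0.52) = 8.04.

8.04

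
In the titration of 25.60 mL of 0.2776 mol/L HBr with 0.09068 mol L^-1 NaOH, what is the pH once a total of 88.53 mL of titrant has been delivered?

n(acid) = 0.2776 x 0.02560 = 0.007107 mol; n(NaOH) added = 0.09068 x 0.08853 = 0.008028 mol.
Base is in excess by 0.008028 - 0.007107 = 0.0009213 mol in a total volume of 0.1141 L.
[OH^-] = 0.0009213/0.1141 = 0.008073 M, so pOH = 2.09 and pH = 14.00 - 2.09 = 11.91.

11.91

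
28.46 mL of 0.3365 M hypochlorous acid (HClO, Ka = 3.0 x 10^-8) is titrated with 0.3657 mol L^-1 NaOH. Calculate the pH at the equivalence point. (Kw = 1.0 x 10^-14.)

n(HClO) = 0.3365 x 0.02846 = 0.009577 mol; V(NaOH) at equivalence = 0.009577/0.3657 = 0.02619 L.
At equivalence all the acid is converted to ClO-; total volume = 0.02846 + 0.02619 = 0.05465 L, so [ClO-] = 0.009577/0.05465 = 0.1752 M.
Kb = Kw/Ka = 1.0e-14 / 3.0 x 10^-8 = 3.33e-7.
[OH^-] = sqrt(Kb x [ClO-]) = sqrt(3.33e-7 x 0.1752) = 0.000242 M.
pOH = 3.62, so pH = 14.00 - 3.62 = 10.38.

10.38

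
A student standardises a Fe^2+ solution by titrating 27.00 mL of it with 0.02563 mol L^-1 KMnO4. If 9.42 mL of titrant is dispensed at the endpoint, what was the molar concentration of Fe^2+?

0.0447 M

n(KMnO4) = 0.02563 x 0.009420 = 0.0002414 mol.
From the balanced equation, 1 mol KMnO4 reacts with 5 mol Fe^2+, so n(Fe^2+) = 0.0002414 x 5/1 = 0.001207 mol.
[Fe^2+] = 0.001207 / 0.02700 L = 0.0447 M.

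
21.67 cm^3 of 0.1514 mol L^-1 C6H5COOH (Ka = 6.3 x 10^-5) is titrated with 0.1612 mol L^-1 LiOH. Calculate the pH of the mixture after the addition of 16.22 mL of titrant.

Initial n(C6H5COOH) = 0.1514 x 0.02167 = 0.003281 mol.
n(LiOH) added = 0.1612 x 0.01622 = 0.002615 mol, converting that many moles of C6H5COOH to C6H5COO-.
Remaining n(C6H5COOH) = 0.0006662 mol; n(C6H5COO-) = 0.002615 mol.
By Henderson-Hasselbalch, pH = pKa + log([A^-]/[HA]) = 4.20 + log(0.002615/0.0006662) = 4.20 + (+0.59) = 4.79.

4.79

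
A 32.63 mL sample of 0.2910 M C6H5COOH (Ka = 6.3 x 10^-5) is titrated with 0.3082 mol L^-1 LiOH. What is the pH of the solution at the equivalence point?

8.69

n(C6H5COOH) = 0.2910 x 0.03263 = 0.009495 mol; V(LiOH) at equivalence = 0.009495/0.3082 = 0.03081 L.
At equivalence all the acid is converted to C6H5COO-; total volume = 0.03263 + 0.03081 = 0.06344 L, so [C6H5COO-] = 0.009495/0.06344 = 0.1497 M.
Kb = Kw/Ka = 1.0e-14 / 6.3 x 10^-5 = 1.59e-10.
[OH^-] = sqrt(Kb x [C6H5COO-]) = sqrt(1.59e-10 x 0.1497) = 4.87e-6 M.
pOH = 5.31, so pH = 14.00 - 5.31 = 8.69.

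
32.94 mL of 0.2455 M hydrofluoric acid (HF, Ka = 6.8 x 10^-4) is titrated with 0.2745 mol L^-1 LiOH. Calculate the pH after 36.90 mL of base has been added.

12.47

n(acid) = 0.2455 x 0.03294 = 0.008087 mol; n(LiOH) added = 0.2745 x 0.03690 = 0.01013 mol.
Base is in excess by 0.01013 - 0.008087 = 0.002042 mol in a total volume of 0.06984 L.
[OH^-] = 0.002042/0.06984 = 0.02924 M, so pOH = 1.53 and pH = 14.00 - 1.53 = 12.47.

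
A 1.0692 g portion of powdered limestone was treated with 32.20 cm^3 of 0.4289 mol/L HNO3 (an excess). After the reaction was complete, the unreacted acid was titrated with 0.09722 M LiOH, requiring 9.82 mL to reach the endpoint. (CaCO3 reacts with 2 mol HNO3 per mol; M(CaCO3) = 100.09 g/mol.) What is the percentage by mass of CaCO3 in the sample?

60.2%

Total n(HNO3) added = 0.4289 x 0.03220 = 0.01381 mol.
n(LiOH) used = 0.09722 x 0.009820 = 0.0009547 mol, which equals the excess n(HNO3).
So n(HNO3) consumed by the sample = 0.01381 - 0.0009547 = 0.01286 mol.
n(CaCO3) = 0.01286 / 2 = 0.006428 mol.
mass CaCO3 = 0.006428 x 100.09 = 0.6434 g, so %CaCO3 = 0.6434/1.0692 x 100 = 60.2%.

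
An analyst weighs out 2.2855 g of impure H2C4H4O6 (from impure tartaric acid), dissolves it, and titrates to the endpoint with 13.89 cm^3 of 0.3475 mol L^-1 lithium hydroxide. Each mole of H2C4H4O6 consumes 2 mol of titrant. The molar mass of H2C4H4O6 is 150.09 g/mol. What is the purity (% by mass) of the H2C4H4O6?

n(LiOH) = 0.3475 x 0.01389 = 0.004827 mol.
n(H2C4H4O6) = 0.004827 / 2 = 0.002413 mol.
mass of H2C4H4O6 = 0.002413 x 150.09 = 0.3622 g.
% purity = 0.3622 / 2.2855 x 100 = 15.8%.

15.8%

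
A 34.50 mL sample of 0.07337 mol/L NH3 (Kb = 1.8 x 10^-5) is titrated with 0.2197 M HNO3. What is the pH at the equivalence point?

n(NH3) = 0.07337 x 0.03450 = 0.002531 mol; V(HNO3) at equivalence = 0.002531/0.2197 = 0.01152 L.
At equivalence the base is fully converted to NH4+; total volume = 0.04602 L, so [NH4+] = 0.002531/0.04602 = 0.05500 M.
Ka(NH4+) = Kw/Kb = 1.0e-14 / 1.8 x 10^-5 = 5.56e-10.
[H^+] = sqrt(Ka x [NH4+]) = sqrt(5.56e-10 x 0.05500) = 5.53e-6 M.
pH = -log(5.53e-6) = 5.26.

5.26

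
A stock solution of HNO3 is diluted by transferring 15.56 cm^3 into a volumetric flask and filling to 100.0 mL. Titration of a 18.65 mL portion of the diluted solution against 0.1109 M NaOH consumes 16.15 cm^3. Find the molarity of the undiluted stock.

0.617 M

n(NaOH) = 0.1109 x 0.01615 = 0.001791 mol.
n(HNO3) in the aliquot = 0.001791 mol.
[diluted HNO3] = 0.001791 / 0.01865 = 0.09603 M.
Dilution factor = 100.0/15.56 = 6.427, so [stock] = 0.09603 x 6.427 = 0.617 M.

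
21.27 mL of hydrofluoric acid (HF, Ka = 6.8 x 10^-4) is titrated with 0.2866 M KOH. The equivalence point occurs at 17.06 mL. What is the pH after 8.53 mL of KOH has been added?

3.17

8.53 mL is exactly half the equivalence volume (17.06/2), i.e. the half-equivalence point.
There, n(HA) = n(A^-), so pH = pKa = -log(6.8 x 10^-4) = 3.17.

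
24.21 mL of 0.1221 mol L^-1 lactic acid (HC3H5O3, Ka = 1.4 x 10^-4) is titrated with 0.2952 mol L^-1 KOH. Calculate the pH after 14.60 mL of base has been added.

12.54

n(acid) = 0.1221 x 0.02421 = 0.002956 mol; n(KOH) added = 0.2952 x 0.01460 = 0.004310 mol.
Base is in excess by 0.004310 - 0.002956 = 0.001354 mol in a total volume of 0.03881 L.
[OH^-] = 0.001354/0.03881 = 0.03488 M, so pOH = 1.46 and pH = 14.00 - 1.46 = 12.54.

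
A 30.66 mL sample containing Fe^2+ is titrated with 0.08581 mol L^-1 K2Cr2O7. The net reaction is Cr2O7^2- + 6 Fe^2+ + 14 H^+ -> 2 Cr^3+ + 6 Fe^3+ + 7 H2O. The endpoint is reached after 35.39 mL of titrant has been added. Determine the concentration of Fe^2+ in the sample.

0.594 M

n(K2Cr2O7) = 0.08581 x 0.03539 = 0.003037 mol.
From the balanced equation, 1 mol K2Cr2O7 reacts with 6 mol Fe^2+, so n(Fe^2+) = 0.003037 x 6/1 = 0.01822 mol.
[Fe^2+] = 0.01822 / 0.03066 L = 0.594 M.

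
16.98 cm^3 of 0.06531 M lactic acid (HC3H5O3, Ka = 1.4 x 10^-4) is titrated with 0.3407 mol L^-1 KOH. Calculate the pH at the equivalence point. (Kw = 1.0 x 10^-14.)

n(HC3H5O3) = 0.06531 x 0.01698 = 0.001109 mol; V(KOH) at equivalence = 0.001109/0.3407 = 0.003255 L.
At equivalence all the acid is converted to C3H5O3-; total volume = 0.01698 + 0.003255 = 0.02023 L, so [C3H5O3-] = 0.001109/0.02023 = 0.05480 M.
Kb = Kw/Ka = 1.0e-14 / 1.4 x 10^-4 = 7.14e-11.
[OH^-] = sqrt(Kb x [C3H5O3-]) = sqrt(7.14e-11 x 0.05480) = 1.98e-6 M.
pOH = 5.70, so pH = 14.00 - 5.70 = 8.30.

8.30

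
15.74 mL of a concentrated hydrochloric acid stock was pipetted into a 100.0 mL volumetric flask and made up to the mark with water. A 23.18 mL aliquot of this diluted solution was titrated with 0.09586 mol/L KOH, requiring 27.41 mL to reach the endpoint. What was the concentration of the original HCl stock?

0.720 M

n(KOH) = 0.09586 x 0.02741 = 0.002628 mol.
n(HCl) in the aliquot = 0.002628 mol.
[diluted HCl] = 0.002628 / 0.02318 = 0.1134 M.
Dilution factor = 100.0/15.74 = 6.353, so [stock] = 0.1134 x 6.353 = 0.720 M.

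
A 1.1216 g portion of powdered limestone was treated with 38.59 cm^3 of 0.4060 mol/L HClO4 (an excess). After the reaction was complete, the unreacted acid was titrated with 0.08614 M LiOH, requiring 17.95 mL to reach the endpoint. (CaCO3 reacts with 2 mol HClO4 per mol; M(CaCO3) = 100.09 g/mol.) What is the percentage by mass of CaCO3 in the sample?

63.0%

Total n(HClO4) added = 0.4060 x 0.03859 = 0.01567 mol.
n(LiOH) used = 0.08614 x 0.01795 = 0.001546 mol, which equals the excess n(HClO4).
So n(HClO4) consumed by the sample = 0.01567 - 0.001546 = 0.01412 mol.
n(CaCO3) = 0.01412 / 2 = 0.007061 mol.
mass CaCO3 = 0.007061 x 100.09 = 0.7067 g, so %CaCO3 = 0.7067/1.1216 x 100 = 63.0%.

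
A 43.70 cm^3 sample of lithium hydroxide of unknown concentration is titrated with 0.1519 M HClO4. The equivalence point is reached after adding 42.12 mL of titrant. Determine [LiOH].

0.146 M

n(HClO4) delivered = 0.1519 x 0.04212 = 0.006398 mol.
For a 1:1 reaction, n(LiOH) = 0.006398 mol.
[LiOH] = 0.006398 mol / 0.04370 L = 0.146 M.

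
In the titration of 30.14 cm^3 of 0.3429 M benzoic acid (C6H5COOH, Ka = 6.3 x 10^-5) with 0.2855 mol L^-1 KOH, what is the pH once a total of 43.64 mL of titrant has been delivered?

12.46

n(acid) = 0.3429 x 0.03014 = 0.01034 mol; n(KOH) added = 0.2855 x 0.04364 = 0.01246 mol.
Base is in excess by 0.01246 - 0.01034 = 0.002124 mol in a total volume of 0.07378 L.
[OH^-] = 0.002124/0.07378 = 0.02879 M, so pOH = 1.54 and pH = 14.00 - 1.54 = 12.46.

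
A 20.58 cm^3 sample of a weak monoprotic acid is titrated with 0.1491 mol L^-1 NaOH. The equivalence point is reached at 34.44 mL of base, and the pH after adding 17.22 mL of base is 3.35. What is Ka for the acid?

4.5 x 10^-4

17.22 mL is half of the equivalence volume, so this is the half-equivalence point where [HA] = [A^-].
At half-equivalence pH = pKa, so pKa = 3.35.
Ka = 10^(-3.35) = 4.5 x 10^-4.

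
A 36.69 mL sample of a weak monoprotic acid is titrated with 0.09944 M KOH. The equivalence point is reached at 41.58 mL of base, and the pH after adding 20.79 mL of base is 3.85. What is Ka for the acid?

1.4 x 10^-4

20.79 mL is half of the equivalence volume, so this is the half-equivalence point where [HA] = [A^-].
At half-equivalence pH = pKa, so pKa = 3.85.
Ka = 10^(-3.85) = 1.4 x 10^-4.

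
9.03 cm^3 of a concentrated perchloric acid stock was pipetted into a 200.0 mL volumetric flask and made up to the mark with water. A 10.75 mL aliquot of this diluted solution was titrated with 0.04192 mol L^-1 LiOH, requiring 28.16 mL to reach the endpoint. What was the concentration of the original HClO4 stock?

n(LiOH) = 0.04192 x 0.02816 = 0.001180 mol.
n(HClO4) in the aliquot = 0.001180 mol.
[diluted HClO4] = 0.001180 / 0.01075 = 0.1098 M.
Dilution factor = 200.0/9.030 = 22.15, so [stock] = 0.1098 x 22.15 = 2.43 M.

2.43 M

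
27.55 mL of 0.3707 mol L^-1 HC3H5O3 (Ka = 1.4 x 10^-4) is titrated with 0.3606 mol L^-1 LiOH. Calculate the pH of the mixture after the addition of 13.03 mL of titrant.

Initial n(HC3H5O3) = 0.3707 x 0.02755 = 0.01021 mol.
n(LiOH) added = 0.3606 x 0.01303 = 0.004699 mol, converting that many moles of HC3H5O3 to C3H5O3-.
Remaining n(HC3H5O3) = 0.005514 mol; n(C3H5O3-) = 0.004699 mol.
By Henderson-Hasselbalch, pH = pKa + log([A^-]/[HA]) = 3.85 + log(0.004699/0.005514) = 3.85 + (-0.07) = 3.78.

3.78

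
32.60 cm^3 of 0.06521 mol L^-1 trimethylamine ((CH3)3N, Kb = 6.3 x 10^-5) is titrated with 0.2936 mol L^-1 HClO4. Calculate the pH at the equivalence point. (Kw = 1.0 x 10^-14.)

5.54

n((CH3)3N) = 0.06521 x 0.03260 = 0.002126 mol; V(HClO4) at equivalence = 0.002126/0.2936 = 0.007241 L.
At equivalence the base is fully converted to (CH3)3NH+; total volume = 0.03984 L, so [(CH3)3NH+] = 0.002126/0.03984 = 0.05336 M.
Ka((CH3)3NH+) = Kw/Kb = 1.0e-14 / 6.3 x 10^-5 = 1.59e-10.
[H^+] = sqrt(Ka x [(CH3)3NH+]) = sqrt(1.59e-10 x 0.05336) = 2.91e-6 M.
pH = -log(2.91e-6) = 5.54.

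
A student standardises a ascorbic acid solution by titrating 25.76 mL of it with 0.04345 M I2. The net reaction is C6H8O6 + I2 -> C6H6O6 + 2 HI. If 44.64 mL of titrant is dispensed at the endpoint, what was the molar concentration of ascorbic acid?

0.0753 M

n(I2) = 0.04345 x 0.04464 = 0.001940 mol.
From the balanced equation, 1 mol I2 reacts with 1 mol ascorbic acid, so n(ascorbic acid) = 0.001940 x 1/1 = 0.001940 mol.
[ascorbic acid] = 0.001940 / 0.02576 L = 0.0753 M.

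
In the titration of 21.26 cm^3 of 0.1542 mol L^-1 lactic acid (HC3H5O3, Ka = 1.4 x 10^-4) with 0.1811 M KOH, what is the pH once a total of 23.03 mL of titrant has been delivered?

n(acid) = 0.1542 x 0.02126 = 0.003278 mol; n(KOH) added = 0.1811 x 0.02303 = 0.004171 mol.
Base is in excess by 0.004171 - 0.003278 = 0.0008924 mol in a total volume of 0.04429 L.
[OH^-] = 0.0008924/0.04429 = 0.02015 M, so pOH = 1.70 and pH = 14.00 - 1.70 = 12.30.

12.30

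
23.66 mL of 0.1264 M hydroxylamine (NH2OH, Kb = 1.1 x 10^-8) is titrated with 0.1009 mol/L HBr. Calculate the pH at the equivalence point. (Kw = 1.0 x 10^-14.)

n(NH2OH) = 0.1264 x 0.02366 = 0.002991 mol; V(HBr) at equivalence = 0.002991/0.1009 = 0.02964 L.
At equivalence the base is fully converted to NH3OH+; total volume = 0.05330 L, so [NH3OH+] = 0.002991/0.05330 = 0.05611 M.
Ka(NH3OH+) = Kw/Kb = 1.0e-14 / 1.1 x 10^-8 = 9.09e-7.
[H^+] = sqrt(Ka x [NH3OH+]) = sqrt(9.09e-7 x 0.05611) = 0.000226 M.
pH = -log(0.000226) = 3.65.

3.65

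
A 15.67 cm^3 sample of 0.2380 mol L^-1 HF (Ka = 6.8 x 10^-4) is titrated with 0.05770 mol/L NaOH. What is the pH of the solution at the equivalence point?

7.92

n(HF) = 0.2380 x 0.01567 = 0.003729 mol; V(NaOH) at equivalence = 0.003729/0.05770 = 0.06464 L.
At equivalence all the acid is converted to F-; total volume = 0.01567 + 0.06464 = 0.08031 L, so [F-] = 0.003729/0.08031 = 0.04644 M.
Kb = Kw/Ka = 1.0e-14 / 6.8 x 10^-4 = 1.47e-11.
[OH^-] = sqrt(Kb x [F-]) = sqrt(1.47e-11 x 0.04644) = 8.26e-7 M.
pOH = 6.08, so pH = 14.00 - 6.08 = 7.92.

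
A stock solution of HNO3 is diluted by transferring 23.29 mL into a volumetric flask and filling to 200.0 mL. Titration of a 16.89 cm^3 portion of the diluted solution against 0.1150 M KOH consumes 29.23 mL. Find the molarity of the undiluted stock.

n(KOH) = 0.1150 x 0.02923 = 0.003361 mol.
n(HNO3) in the aliquot = 0.003361 mol.
[diluted HNO3] = 0.003361 / 0.01689 = 0.1990 M.
Dilution factor = 200.0/23.29 = 8.587, so [stock] = 0.1990 x 8.587 = 1.71 M.

1.71 M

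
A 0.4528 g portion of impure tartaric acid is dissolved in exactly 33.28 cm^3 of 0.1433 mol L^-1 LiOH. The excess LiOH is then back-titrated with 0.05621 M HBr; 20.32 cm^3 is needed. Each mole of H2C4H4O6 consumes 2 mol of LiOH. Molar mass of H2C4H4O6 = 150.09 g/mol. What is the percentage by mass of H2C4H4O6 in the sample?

60.1%

Total n(LiOH) added = 0.1433 x 0.03328 = 0.004769 mol.
n(HBr) used = 0.05621 x 0.02032 = 0.001142 mol, which equals the excess n(LiOH).
So n(LiOH) consumed by the sample = 0.004769 - 0.001142 = 0.003627 mol.
n(H2C4H4O6) = 0.003627 / 2 = 0.001813 mol.
mass H2C4H4O6 = 0.001813 x 150.09 = 0.2722 g, so %H2C4H4O6 = 0.2722/0.4528 x 100 = 60.1%.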